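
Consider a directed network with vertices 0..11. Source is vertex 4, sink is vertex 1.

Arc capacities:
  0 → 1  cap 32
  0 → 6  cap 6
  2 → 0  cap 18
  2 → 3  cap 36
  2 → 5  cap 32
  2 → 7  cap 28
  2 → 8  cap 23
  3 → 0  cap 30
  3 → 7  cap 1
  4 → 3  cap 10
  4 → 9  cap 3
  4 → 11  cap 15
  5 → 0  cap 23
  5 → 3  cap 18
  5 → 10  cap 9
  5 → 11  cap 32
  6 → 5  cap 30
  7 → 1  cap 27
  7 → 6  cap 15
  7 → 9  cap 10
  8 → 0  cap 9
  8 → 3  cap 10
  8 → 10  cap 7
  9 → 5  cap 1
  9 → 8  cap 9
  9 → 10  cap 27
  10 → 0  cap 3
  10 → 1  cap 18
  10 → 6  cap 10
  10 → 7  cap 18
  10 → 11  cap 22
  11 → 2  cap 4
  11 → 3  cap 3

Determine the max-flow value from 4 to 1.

Maximum flow value: 20

augment #1: 4→3→0→1 bottleneck 10, total now 10
augment #2: 4→9→10→1 bottleneck 3, total now 13
augment #3: 4→11→2→0→1 bottleneck 4, total now 17
augment #4: 4→11→3→0→1 bottleneck 3, total now 20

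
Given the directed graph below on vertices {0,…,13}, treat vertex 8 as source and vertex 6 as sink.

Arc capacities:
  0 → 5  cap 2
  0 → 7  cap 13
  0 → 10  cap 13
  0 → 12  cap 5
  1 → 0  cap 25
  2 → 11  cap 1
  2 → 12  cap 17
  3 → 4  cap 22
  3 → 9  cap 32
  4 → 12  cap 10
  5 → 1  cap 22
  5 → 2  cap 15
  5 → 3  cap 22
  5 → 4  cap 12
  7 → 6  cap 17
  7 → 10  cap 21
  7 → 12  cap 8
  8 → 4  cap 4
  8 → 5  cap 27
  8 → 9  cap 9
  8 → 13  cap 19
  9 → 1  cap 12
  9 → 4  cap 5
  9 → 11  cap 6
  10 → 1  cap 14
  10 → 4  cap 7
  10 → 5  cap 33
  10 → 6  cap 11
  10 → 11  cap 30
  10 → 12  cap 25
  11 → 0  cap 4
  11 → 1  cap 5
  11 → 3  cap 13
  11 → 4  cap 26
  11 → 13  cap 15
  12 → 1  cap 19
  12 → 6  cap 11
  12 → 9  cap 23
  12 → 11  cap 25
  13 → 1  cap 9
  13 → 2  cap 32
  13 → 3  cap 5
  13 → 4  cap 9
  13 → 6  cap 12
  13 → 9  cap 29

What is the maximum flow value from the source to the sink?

augment #1: 8→13→6 bottleneck 12, total now 12
augment #2: 8→4→12→6 bottleneck 4, total now 16
augment #3: 8→5→2→12→6 bottleneck 7, total now 23
augment #4: 8→5→1→0→7→6 bottleneck 13, total now 36
augment #5: 8→5→1→0→10→6 bottleneck 7, total now 43
augment #6: 8→9→1→0→10→6 bottleneck 4, total now 47

Maximum flow value: 47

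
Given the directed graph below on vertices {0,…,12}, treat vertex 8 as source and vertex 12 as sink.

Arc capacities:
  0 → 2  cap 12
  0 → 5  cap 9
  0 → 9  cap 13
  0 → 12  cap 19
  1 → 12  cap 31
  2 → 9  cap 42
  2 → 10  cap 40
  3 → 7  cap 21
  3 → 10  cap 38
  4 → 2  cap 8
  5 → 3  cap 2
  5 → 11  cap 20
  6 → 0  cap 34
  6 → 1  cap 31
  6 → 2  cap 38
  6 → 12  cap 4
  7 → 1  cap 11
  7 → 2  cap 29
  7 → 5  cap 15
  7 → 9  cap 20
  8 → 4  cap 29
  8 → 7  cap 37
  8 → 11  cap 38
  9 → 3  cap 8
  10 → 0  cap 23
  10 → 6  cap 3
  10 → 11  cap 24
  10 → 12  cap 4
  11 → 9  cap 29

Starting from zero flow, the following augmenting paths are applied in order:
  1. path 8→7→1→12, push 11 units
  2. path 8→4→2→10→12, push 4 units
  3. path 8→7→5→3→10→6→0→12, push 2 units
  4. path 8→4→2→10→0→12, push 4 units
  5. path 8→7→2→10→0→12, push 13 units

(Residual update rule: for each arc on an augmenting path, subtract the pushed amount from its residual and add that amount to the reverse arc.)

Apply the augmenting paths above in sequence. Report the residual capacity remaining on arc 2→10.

Residual capacity of (2,10): 19

after path 1 (8→7→1→12, push 11): res(2,10)=40
after path 2 (8→4→2→10→12, push 4): res(2,10)=36
after path 3 (8→7→5→3→10→6→0→12, push 2): res(2,10)=36
after path 4 (8→4→2→10→0→12, push 4): res(2,10)=32
after path 5 (8→7→2→10→0→12, push 13): res(2,10)=19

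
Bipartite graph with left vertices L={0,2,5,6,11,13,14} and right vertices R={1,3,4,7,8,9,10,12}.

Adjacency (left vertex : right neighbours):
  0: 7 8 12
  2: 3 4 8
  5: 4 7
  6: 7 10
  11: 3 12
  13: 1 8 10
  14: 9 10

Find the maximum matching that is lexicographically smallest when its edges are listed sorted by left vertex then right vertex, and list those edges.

|M| = 7 (so the lex-smallest maximum matching has 7 edges)
process left vertices in ascending order; for each, take the smallest-labelled available neighbour that still permits 7 edges overall, or leave it unmatched if none does
lex-smallest matching: {0-7, 2-3, 5-4, 6-10, 11-12, 13-1, 14-9}

Lex-smallest maximum matching: {(0,7), (2,3), (5,4), (6,10), (11,12), (13,1), (14,9)}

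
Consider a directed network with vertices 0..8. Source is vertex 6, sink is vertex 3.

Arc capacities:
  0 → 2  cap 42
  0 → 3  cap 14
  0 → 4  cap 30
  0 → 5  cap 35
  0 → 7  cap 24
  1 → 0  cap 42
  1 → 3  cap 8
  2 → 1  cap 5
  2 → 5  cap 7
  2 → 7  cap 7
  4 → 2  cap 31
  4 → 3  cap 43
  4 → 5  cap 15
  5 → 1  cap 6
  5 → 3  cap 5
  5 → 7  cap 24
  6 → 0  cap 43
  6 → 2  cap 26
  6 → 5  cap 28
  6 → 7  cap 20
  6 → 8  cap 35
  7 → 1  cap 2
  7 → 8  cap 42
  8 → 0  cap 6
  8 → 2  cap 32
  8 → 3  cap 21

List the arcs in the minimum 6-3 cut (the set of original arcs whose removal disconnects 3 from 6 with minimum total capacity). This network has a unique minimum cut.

augment #1: 6→0→3 push 14
augment #2: 6→5→3 push 5
augment #3: 6→8→3 push 21
augment #4: 6→0→4→3 push 29
augment #5: 6→2→1→3 push 5
augment #6: 6→5→1→3 push 3
augment #7: 6→8→0→4→3 push 1
max flow = 78; residual-reachable set from 6 gives S-side
cut edges (S→T): {(0,3), (0,4), (1,3), (5,3), (8,3)} total cap 78

Min-cut arcs: {(0,3), (0,4), (1,3), (5,3), (8,3)} (total capacity 78)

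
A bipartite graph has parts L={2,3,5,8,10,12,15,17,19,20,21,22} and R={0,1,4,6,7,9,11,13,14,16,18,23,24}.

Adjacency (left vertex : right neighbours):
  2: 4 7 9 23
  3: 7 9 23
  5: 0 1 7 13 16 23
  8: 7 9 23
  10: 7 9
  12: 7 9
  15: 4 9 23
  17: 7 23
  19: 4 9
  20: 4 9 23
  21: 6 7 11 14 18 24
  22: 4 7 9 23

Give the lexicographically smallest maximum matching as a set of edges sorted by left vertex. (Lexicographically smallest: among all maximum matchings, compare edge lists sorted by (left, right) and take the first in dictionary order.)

|M| = 6 (so the lex-smallest maximum matching has 6 edges)
process left vertices in ascending order; for each, take the smallest-labelled available neighbour that still permits 6 edges overall, or leave it unmatched if none does
lex-smallest matching: {2-4, 3-7, 5-0, 8-9, 15-23, 21-6}

Lex-smallest maximum matching: {(2,4), (3,7), (5,0), (8,9), (15,23), (21,6)}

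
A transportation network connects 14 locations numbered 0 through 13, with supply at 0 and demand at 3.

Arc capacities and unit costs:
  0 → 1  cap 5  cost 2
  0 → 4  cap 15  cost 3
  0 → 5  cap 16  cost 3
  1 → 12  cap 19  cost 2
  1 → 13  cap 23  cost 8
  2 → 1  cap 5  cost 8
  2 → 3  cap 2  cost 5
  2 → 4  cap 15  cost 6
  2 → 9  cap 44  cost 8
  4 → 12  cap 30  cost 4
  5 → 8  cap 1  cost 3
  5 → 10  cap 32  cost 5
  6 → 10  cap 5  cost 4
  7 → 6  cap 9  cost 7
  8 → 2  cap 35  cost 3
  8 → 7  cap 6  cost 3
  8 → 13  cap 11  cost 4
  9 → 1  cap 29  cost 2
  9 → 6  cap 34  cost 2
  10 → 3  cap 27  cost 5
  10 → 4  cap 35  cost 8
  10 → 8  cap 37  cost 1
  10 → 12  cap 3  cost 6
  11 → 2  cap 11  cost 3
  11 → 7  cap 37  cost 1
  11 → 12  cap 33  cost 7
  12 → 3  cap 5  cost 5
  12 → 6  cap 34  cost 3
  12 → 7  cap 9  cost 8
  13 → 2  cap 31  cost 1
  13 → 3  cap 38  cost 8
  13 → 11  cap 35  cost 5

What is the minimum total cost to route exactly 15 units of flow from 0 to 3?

Minimum cost for 15 units: 175

shortest-cost path #1: 0→1→12→3 push 5 @ unit cost 9 (adds 45)
shortest-cost path #2: 0→5→10→3 push 10 @ unit cost 13 (adds 130)
total cost = 175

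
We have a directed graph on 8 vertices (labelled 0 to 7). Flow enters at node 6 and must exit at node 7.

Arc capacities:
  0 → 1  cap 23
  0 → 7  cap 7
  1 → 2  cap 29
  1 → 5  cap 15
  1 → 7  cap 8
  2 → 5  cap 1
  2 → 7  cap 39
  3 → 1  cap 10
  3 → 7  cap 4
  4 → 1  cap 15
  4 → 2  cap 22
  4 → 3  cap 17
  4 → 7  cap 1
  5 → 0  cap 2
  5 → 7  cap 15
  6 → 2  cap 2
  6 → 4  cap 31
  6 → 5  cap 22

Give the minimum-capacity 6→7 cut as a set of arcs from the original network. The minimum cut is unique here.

augment #1: 6→2→7 push 2
augment #2: 6→4→7 push 1
augment #3: 6→5→7 push 15
augment #4: 6→4→1→7 push 8
augment #5: 6→4→2→7 push 22
augment #6: 6→5→0→7 push 2
max flow = 50; residual-reachable set from 6 gives S-side
cut edges (S→T): {(5,0), (5,7), (6,2), (6,4)} total cap 50

Min-cut arcs: {(5,0), (5,7), (6,2), (6,4)} (total capacity 50)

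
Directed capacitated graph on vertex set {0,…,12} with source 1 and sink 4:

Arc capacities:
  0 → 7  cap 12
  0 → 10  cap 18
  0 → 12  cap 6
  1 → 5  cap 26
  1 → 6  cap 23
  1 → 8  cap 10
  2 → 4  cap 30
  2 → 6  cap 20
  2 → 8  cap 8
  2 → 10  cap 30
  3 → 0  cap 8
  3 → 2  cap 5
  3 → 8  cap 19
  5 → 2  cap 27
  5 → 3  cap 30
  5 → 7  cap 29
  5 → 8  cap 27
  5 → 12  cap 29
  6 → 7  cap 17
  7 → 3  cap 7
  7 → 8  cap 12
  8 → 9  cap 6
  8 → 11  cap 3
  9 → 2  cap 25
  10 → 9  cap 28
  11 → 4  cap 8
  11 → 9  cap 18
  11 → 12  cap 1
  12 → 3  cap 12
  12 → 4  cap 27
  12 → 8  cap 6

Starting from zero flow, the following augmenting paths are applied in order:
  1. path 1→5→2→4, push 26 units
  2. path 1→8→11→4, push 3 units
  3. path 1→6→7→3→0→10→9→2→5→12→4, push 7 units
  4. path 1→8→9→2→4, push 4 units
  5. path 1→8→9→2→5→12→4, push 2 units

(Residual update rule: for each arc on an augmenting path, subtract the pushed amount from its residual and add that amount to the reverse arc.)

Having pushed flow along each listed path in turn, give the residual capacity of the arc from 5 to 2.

Residual capacity of (5,2): 10

after path 1 (1→5→2→4, push 26): res(5,2)=1
after path 2 (1→8→11→4, push 3): res(5,2)=1
after path 3 (1→6→7→3→0→10→9→2→5→12→4, push 7): res(5,2)=8
after path 4 (1→8→9→2→4, push 4): res(5,2)=8
after path 5 (1→8→9→2→5→12→4, push 2): res(5,2)=10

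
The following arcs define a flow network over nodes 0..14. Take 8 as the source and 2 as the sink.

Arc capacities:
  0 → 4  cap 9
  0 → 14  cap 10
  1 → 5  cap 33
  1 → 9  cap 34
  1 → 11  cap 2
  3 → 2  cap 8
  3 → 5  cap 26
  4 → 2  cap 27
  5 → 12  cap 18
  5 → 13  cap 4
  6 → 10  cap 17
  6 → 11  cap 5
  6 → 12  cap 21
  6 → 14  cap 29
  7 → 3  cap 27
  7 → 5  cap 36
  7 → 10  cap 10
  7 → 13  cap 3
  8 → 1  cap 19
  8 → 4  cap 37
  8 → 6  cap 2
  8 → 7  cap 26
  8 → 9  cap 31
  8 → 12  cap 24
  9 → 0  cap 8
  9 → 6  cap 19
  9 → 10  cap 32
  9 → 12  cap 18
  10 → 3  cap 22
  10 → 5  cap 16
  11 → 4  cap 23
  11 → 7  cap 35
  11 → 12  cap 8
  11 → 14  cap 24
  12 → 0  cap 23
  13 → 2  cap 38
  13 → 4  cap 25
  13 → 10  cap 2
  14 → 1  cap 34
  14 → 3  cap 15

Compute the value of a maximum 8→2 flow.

Maximum flow value: 42

augment #1: 8→4→2 bottleneck 27, total now 27
augment #2: 8→7→3→2 bottleneck 8, total now 35
augment #3: 8→7→13→2 bottleneck 3, total now 38
augment #4: 8→1→5→13→2 bottleneck 4, total now 42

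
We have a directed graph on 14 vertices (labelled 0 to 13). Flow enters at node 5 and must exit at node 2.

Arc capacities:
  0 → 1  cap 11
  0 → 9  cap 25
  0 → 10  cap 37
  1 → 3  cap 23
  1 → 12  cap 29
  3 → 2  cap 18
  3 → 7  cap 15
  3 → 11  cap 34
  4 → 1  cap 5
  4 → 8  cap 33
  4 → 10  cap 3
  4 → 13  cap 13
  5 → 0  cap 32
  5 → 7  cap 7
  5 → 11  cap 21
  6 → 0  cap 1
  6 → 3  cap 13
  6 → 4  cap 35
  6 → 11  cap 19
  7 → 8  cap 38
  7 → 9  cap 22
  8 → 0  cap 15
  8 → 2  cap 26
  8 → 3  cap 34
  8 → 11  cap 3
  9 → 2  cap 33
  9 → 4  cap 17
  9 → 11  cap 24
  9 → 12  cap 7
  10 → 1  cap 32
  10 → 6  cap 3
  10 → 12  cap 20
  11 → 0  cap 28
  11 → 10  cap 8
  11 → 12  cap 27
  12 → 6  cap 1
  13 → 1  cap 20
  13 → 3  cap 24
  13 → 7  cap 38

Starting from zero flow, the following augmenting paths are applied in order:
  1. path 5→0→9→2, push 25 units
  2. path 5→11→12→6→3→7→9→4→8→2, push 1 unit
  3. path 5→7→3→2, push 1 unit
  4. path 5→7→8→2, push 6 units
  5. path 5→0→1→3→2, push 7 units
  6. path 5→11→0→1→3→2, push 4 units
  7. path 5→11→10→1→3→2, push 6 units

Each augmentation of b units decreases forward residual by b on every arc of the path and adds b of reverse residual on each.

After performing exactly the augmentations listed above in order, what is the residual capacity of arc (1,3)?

after path 1 (5→0→9→2, push 25): res(1,3)=23
after path 2 (5→11→12→6→3→7→9→4→8→2, push 1): res(1,3)=23
after path 3 (5→7→3→2, push 1): res(1,3)=23
after path 4 (5→7→8→2, push 6): res(1,3)=23
after path 5 (5→0→1→3→2, push 7): res(1,3)=16
after path 6 (5→11→0→1→3→2, push 4): res(1,3)=12
after path 7 (5→11→10→1→3→2, push 6): res(1,3)=6

Residual capacity of (1,3): 6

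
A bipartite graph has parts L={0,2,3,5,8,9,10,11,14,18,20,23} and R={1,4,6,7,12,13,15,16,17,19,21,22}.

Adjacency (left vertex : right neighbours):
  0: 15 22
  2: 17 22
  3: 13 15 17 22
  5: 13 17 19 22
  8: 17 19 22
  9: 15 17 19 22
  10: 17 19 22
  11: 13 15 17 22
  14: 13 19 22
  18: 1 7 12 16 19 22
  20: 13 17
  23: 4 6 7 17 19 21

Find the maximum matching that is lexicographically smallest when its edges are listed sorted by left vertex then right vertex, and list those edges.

|M| = 7 (so the lex-smallest maximum matching has 7 edges)
process left vertices in ascending order; for each, take the smallest-labelled available neighbour that still permits 7 edges overall, or leave it unmatched if none does
lex-smallest matching: {0-15, 2-17, 3-13, 5-19, 8-22, 18-1, 23-4}

Lex-smallest maximum matching: {(0,15), (2,17), (3,13), (5,19), (8,22), (18,1), (23,4)}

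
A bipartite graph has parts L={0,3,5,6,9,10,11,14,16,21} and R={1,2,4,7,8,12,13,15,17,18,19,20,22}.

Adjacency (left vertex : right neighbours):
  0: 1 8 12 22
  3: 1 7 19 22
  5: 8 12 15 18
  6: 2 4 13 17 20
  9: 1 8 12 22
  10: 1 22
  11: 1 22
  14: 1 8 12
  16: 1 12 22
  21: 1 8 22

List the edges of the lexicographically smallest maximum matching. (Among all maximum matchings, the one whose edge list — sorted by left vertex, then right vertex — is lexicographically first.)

Lex-smallest maximum matching: {(0,1), (3,7), (5,15), (6,2), (9,8), (10,22), (14,12)}

|M| = 7 (so the lex-smallest maximum matching has 7 edges)
process left vertices in ascending order; for each, take the smallest-labelled available neighbour that still permits 7 edges overall, or leave it unmatched if none does
lex-smallest matching: {0-1, 3-7, 5-15, 6-2, 9-8, 10-22, 14-12}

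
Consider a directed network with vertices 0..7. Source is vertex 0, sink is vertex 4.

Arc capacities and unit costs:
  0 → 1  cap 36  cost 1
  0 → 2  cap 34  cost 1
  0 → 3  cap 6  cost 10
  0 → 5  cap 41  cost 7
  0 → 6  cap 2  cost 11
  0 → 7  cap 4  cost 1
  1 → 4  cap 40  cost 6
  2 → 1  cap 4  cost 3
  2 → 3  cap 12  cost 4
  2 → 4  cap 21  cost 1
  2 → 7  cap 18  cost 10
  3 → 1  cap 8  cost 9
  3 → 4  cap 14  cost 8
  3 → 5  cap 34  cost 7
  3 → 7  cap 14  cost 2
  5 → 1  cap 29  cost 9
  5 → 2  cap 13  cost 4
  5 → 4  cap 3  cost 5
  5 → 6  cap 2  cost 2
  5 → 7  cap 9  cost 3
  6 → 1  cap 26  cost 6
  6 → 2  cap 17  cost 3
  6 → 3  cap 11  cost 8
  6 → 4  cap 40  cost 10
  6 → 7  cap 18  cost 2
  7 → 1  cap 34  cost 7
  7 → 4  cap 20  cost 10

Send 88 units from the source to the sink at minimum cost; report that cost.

shortest-cost path #1: 0→2→4 push 21 @ unit cost 2 (adds 42)
shortest-cost path #2: 0→1→4 push 36 @ unit cost 7 (adds 252)
shortest-cost path #3: 0→2→1→4 push 4 @ unit cost 10 (adds 40)
shortest-cost path #4: 0→7→4 push 4 @ unit cost 11 (adds 44)
shortest-cost path #5: 0→5→4 push 3 @ unit cost 12 (adds 36)
shortest-cost path #6: 0→2→3→4 push 9 @ unit cost 13 (adds 117)
shortest-cost path #7: 0→3→4 push 5 @ unit cost 18 (adds 90)
shortest-cost path #8: 0→5→6→4 push 2 @ unit cost 19 (adds 38)
shortest-cost path #9: 0→5→7→4 push 4 @ unit cost 20 (adds 80)
total cost = 739

Minimum cost for 88 units: 739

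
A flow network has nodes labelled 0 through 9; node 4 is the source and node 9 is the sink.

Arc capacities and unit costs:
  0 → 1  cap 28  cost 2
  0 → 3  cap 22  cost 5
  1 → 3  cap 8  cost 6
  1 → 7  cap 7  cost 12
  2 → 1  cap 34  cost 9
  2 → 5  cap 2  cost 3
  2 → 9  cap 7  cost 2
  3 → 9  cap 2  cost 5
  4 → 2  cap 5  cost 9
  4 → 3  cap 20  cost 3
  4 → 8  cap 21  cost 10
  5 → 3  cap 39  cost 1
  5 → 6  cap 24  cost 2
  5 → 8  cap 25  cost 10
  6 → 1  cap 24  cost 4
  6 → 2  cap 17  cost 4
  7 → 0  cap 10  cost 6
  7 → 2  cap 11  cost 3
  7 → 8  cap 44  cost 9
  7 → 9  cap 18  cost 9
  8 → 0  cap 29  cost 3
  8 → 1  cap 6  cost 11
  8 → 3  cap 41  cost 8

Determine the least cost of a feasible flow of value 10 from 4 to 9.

shortest-cost path #1: 4→3→9 push 2 @ unit cost 8 (adds 16)
shortest-cost path #2: 4→2→9 push 5 @ unit cost 11 (adds 55)
shortest-cost path #3: 4→8→0→1→7→2→9 push 2 @ unit cost 32 (adds 64)
shortest-cost path #4: 4→8→0→1→7→9 push 1 @ unit cost 36 (adds 36)
total cost = 171

Minimum cost for 10 units: 171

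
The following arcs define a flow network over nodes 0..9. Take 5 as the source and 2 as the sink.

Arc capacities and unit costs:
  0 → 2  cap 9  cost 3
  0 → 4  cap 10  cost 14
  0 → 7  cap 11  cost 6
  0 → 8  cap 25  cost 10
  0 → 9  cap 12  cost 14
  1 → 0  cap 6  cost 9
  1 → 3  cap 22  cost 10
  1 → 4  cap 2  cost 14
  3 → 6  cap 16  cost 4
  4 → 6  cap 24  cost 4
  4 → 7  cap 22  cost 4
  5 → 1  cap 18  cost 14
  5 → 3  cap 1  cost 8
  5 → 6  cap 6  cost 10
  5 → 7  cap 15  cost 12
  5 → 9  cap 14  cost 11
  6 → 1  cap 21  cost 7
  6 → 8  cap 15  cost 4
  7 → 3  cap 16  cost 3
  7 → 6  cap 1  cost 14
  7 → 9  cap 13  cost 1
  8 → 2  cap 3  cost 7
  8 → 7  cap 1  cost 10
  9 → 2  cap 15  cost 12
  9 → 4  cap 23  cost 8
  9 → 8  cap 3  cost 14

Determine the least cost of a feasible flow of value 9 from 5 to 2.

Minimum cost for 9 units: 201

shortest-cost path #1: 5→6→8→2 push 3 @ unit cost 21 (adds 63)
shortest-cost path #2: 5→9→2 push 6 @ unit cost 23 (adds 138)
total cost = 201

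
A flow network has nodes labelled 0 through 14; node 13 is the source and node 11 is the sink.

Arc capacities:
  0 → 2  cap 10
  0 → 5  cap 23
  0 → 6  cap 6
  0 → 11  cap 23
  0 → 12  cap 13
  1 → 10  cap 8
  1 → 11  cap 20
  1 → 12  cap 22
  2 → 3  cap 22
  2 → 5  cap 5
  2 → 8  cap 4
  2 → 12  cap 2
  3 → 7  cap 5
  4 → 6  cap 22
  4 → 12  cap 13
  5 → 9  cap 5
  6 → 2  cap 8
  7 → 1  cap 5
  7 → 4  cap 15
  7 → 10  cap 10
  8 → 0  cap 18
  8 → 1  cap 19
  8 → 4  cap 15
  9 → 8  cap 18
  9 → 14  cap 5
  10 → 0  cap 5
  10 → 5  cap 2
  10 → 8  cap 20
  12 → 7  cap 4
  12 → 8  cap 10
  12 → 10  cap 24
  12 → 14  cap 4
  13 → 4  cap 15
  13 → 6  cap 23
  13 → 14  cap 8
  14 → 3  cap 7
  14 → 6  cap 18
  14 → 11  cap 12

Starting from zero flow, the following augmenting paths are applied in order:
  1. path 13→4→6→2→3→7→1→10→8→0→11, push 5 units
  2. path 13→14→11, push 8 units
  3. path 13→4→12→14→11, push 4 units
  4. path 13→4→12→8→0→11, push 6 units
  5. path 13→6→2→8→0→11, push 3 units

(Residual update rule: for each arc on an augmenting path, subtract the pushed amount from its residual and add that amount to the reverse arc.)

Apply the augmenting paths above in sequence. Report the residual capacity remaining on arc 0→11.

after path 1 (13→4→6→2→3→7→1→10→8→0→11, push 5): res(0,11)=18
after path 2 (13→14→11, push 8): res(0,11)=18
after path 3 (13→4→12→14→11, push 4): res(0,11)=18
after path 4 (13→4→12→8→0→11, push 6): res(0,11)=12
after path 5 (13→6→2→8→0→11, push 3): res(0,11)=9

Residual capacity of (0,11): 9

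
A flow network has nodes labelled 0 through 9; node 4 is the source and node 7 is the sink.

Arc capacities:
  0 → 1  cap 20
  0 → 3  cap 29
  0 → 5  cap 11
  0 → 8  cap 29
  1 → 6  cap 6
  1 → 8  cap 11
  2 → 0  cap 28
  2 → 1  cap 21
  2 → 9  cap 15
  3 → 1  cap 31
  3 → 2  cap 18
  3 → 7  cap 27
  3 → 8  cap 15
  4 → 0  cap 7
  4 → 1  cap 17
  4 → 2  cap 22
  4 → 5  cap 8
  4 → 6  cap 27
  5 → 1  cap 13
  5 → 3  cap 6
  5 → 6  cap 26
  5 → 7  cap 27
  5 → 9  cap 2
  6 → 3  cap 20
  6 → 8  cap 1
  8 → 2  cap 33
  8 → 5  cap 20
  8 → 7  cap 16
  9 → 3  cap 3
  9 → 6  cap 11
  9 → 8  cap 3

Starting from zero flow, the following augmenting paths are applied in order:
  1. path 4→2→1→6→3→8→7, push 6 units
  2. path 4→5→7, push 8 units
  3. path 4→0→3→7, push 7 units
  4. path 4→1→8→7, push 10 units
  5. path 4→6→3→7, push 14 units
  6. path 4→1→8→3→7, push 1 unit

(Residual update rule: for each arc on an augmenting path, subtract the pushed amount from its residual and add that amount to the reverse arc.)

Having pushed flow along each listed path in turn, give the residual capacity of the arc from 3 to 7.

after path 1 (4→2→1→6→3→8→7, push 6): res(3,7)=27
after path 2 (4→5→7, push 8): res(3,7)=27
after path 3 (4→0→3→7, push 7): res(3,7)=20
after path 4 (4→1→8→7, push 10): res(3,7)=20
after path 5 (4→6→3→7, push 14): res(3,7)=6
after path 6 (4→1→8→3→7, push 1): res(3,7)=5

Residual capacity of (3,7): 5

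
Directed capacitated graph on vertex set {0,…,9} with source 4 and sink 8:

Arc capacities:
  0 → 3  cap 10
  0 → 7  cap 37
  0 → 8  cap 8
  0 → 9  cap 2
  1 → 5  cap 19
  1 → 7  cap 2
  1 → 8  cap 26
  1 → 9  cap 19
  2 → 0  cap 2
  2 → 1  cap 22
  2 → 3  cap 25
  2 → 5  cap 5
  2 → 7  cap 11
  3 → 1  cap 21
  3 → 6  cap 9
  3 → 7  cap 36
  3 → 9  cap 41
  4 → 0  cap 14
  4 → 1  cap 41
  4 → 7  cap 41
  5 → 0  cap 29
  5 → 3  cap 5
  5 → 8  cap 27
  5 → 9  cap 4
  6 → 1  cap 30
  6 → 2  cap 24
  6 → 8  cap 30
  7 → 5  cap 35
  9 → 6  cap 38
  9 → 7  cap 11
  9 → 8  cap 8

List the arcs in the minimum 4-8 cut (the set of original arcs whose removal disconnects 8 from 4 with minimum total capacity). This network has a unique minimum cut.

Min-cut arcs: {(4,0), (4,1), (7,5)} (total capacity 90)

augment #1: 4→0→8 push 8
augment #2: 4→1→8 push 26
augment #3: 4→0→9→8 push 2
augment #4: 4→1→5→8 push 15
augment #5: 4→7→5→8 push 12
augment #6: 4→0→3→6→8 push 4
augment #7: 4→7→5→9→8 push 4
augment #8: 4→7→5→1→9→8 push 2
augment #9: 4→7→5→3→6→8 push 5
augment #10: 4→7→5→1→9→6→8 push 12
max flow = 90; residual-reachable set from 4 gives S-side
cut edges (S→T): {(4,0), (4,1), (7,5)} total cap 90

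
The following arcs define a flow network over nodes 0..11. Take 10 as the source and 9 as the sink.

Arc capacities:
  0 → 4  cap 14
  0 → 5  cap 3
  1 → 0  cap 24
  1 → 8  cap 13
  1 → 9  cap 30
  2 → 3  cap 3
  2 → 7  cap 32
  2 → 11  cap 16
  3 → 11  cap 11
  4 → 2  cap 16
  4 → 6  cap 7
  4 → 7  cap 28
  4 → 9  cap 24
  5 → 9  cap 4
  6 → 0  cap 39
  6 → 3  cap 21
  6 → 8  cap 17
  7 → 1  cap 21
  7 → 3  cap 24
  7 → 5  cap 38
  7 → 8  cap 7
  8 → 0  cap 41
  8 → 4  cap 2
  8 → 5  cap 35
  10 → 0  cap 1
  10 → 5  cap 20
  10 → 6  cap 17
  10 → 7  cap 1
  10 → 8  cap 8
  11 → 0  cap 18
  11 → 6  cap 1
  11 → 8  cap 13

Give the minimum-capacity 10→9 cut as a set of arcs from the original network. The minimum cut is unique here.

augment #1: 10→5→9 push 4
augment #2: 10→0→4→9 push 1
augment #3: 10→7→1→9 push 1
augment #4: 10→8→4→9 push 2
augment #5: 10→6→0→4→9 push 13
max flow = 21; residual-reachable set from 10 gives S-side
cut edges (S→T): {(0,4), (5,9), (8,4), (10,7)} total cap 21

Min-cut arcs: {(0,4), (5,9), (8,4), (10,7)} (total capacity 21)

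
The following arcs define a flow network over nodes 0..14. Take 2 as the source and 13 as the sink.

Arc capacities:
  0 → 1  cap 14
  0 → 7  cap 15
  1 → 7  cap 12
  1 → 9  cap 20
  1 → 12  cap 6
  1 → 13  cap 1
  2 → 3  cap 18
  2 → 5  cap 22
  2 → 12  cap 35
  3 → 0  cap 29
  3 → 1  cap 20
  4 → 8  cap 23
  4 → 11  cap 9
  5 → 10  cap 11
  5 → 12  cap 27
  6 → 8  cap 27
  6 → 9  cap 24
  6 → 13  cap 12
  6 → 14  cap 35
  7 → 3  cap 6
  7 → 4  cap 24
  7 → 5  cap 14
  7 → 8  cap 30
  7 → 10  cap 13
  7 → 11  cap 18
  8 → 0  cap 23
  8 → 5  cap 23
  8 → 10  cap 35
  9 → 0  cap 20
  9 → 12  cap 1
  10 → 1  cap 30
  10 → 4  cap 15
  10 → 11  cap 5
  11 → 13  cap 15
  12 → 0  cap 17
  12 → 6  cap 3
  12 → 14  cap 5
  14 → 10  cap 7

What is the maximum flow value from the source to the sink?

Maximum flow value: 19

augment #1: 2→3→1→13 bottleneck 1, total now 1
augment #2: 2→12→6→13 bottleneck 3, total now 4
augment #3: 2→5→10→11→13 bottleneck 5, total now 9
augment #4: 2→3→0→7→11→13 bottleneck 10, total now 19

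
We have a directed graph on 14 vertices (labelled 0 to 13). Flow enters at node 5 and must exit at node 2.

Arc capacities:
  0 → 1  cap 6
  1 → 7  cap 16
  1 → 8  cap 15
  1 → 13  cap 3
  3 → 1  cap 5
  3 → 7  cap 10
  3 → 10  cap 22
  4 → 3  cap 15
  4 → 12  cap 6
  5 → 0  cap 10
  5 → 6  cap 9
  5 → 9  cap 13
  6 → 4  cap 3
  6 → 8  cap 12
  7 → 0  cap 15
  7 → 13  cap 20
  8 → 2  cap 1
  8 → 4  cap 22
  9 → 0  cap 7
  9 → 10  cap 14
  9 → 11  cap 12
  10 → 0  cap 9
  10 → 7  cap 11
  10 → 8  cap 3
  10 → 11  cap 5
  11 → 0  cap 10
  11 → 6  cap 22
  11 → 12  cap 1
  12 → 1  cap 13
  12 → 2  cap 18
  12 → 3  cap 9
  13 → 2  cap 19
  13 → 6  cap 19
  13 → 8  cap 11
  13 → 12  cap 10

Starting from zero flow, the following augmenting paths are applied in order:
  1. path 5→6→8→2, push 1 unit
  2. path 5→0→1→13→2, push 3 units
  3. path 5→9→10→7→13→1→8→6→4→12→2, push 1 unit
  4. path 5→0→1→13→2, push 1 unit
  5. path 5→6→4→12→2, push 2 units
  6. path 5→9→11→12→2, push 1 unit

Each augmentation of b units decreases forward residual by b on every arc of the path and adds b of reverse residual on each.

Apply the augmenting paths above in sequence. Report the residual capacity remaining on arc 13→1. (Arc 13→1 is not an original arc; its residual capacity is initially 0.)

after path 1 (5→6→8→2, push 1): res(13,1)=0
after path 2 (5→0→1→13→2, push 3): res(13,1)=3
after path 3 (5→9→10→7→13→1→8→6→4→12→2, push 1): res(13,1)=2
after path 4 (5→0→1→13→2, push 1): res(13,1)=3
after path 5 (5→6→4→12→2, push 2): res(13,1)=3
after path 6 (5→9→11→12→2, push 1): res(13,1)=3

Residual capacity of (13,1): 3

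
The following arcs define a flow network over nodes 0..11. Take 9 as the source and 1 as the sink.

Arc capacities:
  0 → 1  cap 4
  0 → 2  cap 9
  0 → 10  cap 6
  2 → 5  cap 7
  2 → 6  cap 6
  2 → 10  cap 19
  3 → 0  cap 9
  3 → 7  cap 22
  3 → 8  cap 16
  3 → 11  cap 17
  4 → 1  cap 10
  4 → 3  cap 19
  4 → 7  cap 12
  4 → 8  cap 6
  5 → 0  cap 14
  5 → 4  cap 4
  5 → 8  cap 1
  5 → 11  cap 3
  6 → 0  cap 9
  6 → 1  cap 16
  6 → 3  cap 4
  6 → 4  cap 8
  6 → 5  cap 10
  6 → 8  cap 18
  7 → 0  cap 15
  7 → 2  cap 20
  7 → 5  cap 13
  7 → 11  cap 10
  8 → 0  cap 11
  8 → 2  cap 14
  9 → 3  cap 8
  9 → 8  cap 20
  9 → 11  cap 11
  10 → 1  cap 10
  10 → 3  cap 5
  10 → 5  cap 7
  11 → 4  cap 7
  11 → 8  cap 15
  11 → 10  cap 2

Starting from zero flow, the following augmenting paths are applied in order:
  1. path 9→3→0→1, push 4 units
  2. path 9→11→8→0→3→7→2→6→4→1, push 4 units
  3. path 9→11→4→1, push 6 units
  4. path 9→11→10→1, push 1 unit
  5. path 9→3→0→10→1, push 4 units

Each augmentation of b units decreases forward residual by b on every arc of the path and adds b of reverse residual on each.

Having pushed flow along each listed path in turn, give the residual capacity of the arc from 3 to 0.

Residual capacity of (3,0): 5

after path 1 (9→3→0→1, push 4): res(3,0)=5
after path 2 (9→11→8→0→3→7→2→6→4→1, push 4): res(3,0)=9
after path 3 (9→11→4→1, push 6): res(3,0)=9
after path 4 (9→11→10→1, push 1): res(3,0)=9
after path 5 (9→3→0→10→1, push 4): res(3,0)=5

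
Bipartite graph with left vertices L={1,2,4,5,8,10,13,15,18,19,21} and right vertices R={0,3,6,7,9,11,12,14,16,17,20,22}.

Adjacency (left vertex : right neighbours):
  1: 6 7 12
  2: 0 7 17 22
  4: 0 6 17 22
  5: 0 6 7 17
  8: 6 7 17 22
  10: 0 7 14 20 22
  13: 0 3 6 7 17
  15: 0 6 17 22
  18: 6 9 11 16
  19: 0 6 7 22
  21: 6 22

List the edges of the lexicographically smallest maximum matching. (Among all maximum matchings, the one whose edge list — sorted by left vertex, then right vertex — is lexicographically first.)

Lex-smallest maximum matching: {(1,12), (2,0), (4,6), (5,7), (8,17), (10,14), (13,3), (15,22), (18,9)}

|M| = 9 (so the lex-smallest maximum matching has 9 edges)
process left vertices in ascending order; for each, take the smallest-labelled available neighbour that still permits 9 edges overall, or leave it unmatched if none does
lex-smallest matching: {1-12, 2-0, 4-6, 5-7, 8-17, 10-14, 13-3, 15-22, 18-9}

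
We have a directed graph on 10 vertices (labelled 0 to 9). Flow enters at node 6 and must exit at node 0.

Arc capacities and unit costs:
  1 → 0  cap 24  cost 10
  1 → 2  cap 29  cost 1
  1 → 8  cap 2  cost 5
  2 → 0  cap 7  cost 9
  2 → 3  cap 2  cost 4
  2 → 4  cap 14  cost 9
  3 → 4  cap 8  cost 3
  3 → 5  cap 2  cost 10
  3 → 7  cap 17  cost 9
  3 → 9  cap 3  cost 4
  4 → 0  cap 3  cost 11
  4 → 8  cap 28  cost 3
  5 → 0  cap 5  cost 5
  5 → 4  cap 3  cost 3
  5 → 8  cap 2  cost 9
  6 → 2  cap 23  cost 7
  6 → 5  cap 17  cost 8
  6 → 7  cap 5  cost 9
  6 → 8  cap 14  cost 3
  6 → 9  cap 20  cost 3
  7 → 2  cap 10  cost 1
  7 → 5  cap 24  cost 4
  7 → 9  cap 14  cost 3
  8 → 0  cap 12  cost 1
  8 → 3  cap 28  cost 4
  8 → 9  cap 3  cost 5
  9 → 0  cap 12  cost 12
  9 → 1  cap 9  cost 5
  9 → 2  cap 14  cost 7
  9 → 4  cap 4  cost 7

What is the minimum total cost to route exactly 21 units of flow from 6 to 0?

Minimum cost for 21 units: 173

shortest-cost path #1: 6→8→0 push 12 @ unit cost 4 (adds 48)
shortest-cost path #2: 6→5→0 push 5 @ unit cost 13 (adds 65)
shortest-cost path #3: 6→9→0 push 4 @ unit cost 15 (adds 60)
total cost = 173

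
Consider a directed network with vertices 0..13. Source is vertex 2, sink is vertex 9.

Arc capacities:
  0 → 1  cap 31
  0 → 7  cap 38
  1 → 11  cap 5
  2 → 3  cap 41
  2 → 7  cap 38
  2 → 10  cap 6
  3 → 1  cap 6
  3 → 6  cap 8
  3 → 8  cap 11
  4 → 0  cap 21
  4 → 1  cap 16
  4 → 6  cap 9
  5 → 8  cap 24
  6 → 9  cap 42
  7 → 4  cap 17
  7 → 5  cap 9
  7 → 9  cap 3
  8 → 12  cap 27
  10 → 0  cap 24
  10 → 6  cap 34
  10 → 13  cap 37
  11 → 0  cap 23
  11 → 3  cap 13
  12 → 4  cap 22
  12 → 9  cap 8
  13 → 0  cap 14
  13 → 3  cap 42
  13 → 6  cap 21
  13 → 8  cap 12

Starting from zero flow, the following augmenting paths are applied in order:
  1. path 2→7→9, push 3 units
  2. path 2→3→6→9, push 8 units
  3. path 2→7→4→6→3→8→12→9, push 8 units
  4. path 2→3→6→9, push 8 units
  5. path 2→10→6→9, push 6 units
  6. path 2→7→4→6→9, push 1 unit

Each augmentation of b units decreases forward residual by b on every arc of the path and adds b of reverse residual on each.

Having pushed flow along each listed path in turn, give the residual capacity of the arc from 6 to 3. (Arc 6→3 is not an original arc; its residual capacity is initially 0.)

after path 1 (2→7→9, push 3): res(6,3)=0
after path 2 (2→3→6→9, push 8): res(6,3)=8
after path 3 (2→7→4→6→3→8→12→9, push 8): res(6,3)=0
after path 4 (2→3→6→9, push 8): res(6,3)=8
after path 5 (2→10→6→9, push 6): res(6,3)=8
after path 6 (2→7→4→6→9, push 1): res(6,3)=8

Residual capacity of (6,3): 8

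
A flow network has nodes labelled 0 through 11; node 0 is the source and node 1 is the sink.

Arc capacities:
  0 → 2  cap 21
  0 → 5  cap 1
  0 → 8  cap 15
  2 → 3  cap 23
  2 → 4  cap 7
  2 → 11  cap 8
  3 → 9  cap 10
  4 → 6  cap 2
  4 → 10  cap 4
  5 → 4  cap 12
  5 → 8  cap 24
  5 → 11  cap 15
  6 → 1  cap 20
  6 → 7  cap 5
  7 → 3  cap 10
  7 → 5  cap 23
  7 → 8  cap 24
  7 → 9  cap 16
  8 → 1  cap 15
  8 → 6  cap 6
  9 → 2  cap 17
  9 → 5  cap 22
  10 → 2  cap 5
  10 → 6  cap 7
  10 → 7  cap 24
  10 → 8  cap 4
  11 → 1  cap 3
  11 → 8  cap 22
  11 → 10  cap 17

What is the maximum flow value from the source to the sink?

Maximum flow value: 33

augment #1: 0→8→1 bottleneck 15, total now 15
augment #2: 0→2→11→1 bottleneck 3, total now 18
augment #3: 0→2→4→6→1 bottleneck 2, total now 20
augment #4: 0→5→8→6→1 bottleneck 1, total now 21
augment #5: 0→2→4→10→6→1 bottleneck 4, total now 25
augment #6: 0→2→11→8→6→1 bottleneck 5, total now 30
augment #7: 0→2→3→9→5→11→10→6→1 bottleneck 3, total now 33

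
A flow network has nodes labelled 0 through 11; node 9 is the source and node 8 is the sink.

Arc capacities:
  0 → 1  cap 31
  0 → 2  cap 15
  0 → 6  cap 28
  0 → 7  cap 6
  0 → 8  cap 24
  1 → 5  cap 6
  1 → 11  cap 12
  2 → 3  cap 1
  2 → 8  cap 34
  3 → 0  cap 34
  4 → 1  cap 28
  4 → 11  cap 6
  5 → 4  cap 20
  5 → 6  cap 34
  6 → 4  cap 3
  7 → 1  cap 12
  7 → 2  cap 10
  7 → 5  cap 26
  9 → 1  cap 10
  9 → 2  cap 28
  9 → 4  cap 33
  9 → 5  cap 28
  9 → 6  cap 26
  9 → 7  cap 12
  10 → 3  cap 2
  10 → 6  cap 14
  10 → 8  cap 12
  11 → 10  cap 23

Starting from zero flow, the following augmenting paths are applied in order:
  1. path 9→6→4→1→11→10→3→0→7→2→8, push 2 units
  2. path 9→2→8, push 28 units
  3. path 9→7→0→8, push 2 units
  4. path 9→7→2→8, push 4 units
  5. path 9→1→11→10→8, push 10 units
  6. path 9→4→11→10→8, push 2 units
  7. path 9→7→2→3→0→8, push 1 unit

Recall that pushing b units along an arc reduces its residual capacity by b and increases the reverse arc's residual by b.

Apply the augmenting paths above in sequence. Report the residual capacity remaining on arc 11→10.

Residual capacity of (11,10): 9

after path 1 (9→6→4→1→11→10→3→0→7→2→8, push 2): res(11,10)=21
after path 2 (9→2→8, push 28): res(11,10)=21
after path 3 (9→7→0→8, push 2): res(11,10)=21
after path 4 (9→7→2→8, push 4): res(11,10)=21
after path 5 (9→1→11→10→8, push 10): res(11,10)=11
after path 6 (9→4→11→10→8, push 2): res(11,10)=9
after path 7 (9→7→2→3→0→8, push 1): res(11,10)=9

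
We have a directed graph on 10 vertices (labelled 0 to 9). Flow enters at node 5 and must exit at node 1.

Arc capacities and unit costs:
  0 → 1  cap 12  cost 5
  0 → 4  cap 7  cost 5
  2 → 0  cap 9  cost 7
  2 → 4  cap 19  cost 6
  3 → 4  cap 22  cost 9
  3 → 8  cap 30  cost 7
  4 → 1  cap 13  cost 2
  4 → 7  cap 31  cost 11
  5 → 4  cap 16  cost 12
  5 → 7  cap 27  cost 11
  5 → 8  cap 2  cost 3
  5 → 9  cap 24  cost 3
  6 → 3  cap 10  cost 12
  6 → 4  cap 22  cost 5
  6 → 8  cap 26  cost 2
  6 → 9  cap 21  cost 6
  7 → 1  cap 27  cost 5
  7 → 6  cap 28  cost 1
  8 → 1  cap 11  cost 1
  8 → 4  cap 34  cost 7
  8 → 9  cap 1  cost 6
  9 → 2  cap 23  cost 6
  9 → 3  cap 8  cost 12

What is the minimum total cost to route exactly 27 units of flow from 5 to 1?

Minimum cost for 27 units: 373

shortest-cost path #1: 5→8→1 push 2 @ unit cost 4 (adds 8)
shortest-cost path #2: 5→4→1 push 13 @ unit cost 14 (adds 182)
shortest-cost path #3: 5→7→6→8→1 push 9 @ unit cost 15 (adds 135)
shortest-cost path #4: 5→7→1 push 3 @ unit cost 16 (adds 48)
total cost = 373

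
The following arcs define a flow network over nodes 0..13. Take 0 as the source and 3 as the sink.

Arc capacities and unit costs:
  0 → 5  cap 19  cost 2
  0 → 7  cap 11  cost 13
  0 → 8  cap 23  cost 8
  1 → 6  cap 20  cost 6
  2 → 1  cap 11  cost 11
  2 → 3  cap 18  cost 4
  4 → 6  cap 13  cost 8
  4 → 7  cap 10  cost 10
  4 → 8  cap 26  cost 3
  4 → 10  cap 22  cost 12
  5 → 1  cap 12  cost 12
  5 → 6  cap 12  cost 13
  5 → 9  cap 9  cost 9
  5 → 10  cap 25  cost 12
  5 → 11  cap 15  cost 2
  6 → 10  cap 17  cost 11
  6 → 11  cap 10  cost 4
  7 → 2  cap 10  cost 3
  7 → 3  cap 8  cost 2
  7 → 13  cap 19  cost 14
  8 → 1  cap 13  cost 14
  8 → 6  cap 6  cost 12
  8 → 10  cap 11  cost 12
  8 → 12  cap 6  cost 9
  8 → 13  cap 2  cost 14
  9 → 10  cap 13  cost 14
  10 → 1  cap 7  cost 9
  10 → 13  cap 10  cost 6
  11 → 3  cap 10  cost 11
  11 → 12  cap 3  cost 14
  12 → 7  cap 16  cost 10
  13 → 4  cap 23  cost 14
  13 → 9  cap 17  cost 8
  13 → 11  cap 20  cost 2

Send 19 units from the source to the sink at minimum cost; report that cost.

Minimum cost for 19 units: 290

shortest-cost path #1: 0→7→3 push 8 @ unit cost 15 (adds 120)
shortest-cost path #2: 0→5→11→3 push 10 @ unit cost 15 (adds 150)
shortest-cost path #3: 0→7→2→3 push 1 @ unit cost 20 (adds 20)
total cost = 290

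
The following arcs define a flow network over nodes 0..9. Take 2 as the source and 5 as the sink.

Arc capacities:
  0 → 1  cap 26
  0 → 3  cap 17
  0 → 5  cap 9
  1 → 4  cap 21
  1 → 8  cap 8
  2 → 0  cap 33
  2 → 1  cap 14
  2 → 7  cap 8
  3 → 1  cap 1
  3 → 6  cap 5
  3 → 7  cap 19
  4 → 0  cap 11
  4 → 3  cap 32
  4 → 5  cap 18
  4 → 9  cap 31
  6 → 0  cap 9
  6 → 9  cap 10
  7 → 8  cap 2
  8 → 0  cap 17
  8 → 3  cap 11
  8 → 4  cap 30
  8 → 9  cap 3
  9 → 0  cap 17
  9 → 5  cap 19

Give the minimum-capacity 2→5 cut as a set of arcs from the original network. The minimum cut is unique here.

Min-cut arcs: {(0,5), (1,4), (1,8), (3,6), (7,8)} (total capacity 45)

augment #1: 2→0→5 push 9
augment #2: 2→1→4→5 push 14
augment #3: 2→0→1→4→5 push 4
augment #4: 2→7→8→9→5 push 2
augment #5: 2→0→1→4→9→5 push 3
augment #6: 2→0→1→8→9→5 push 1
augment #7: 2→0→3→6→9→5 push 5
augment #8: 2→0→1→8→4→9→5 push 7
max flow = 45; residual-reachable set from 2 gives S-side
cut edges (S→T): {(0,5), (1,4), (1,8), (3,6), (7,8)} total cap 45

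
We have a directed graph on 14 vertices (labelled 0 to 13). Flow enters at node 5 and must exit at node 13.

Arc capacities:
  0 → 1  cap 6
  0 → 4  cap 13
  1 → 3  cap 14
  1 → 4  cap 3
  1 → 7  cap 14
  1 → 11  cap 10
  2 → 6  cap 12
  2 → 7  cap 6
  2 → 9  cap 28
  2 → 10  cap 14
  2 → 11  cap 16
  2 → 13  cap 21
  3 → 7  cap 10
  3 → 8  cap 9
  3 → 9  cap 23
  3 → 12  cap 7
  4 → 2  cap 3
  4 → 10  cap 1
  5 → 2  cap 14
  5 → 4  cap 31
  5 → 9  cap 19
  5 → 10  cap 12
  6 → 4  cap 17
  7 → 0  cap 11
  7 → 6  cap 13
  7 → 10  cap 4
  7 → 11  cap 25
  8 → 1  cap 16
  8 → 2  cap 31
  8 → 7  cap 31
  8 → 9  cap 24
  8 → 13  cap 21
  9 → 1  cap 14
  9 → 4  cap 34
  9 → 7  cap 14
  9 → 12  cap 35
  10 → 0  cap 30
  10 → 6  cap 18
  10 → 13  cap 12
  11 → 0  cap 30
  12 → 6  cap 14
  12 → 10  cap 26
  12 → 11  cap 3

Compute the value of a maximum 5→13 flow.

augment #1: 5→2→13 bottleneck 14, total now 14
augment #2: 5→10→13 bottleneck 12, total now 26
augment #3: 5→4→2→13 bottleneck 3, total now 29
augment #4: 5→9→1→3→8→13 bottleneck 9, total now 38

Maximum flow value: 38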